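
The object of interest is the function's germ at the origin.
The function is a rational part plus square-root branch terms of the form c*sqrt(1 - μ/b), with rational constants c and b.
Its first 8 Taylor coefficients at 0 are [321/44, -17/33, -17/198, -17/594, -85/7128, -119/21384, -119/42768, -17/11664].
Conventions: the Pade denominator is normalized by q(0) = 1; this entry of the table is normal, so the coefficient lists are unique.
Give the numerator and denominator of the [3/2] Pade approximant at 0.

Taylor coefficients needed (read off): a_0 = 321/44, a_1 = -17/33, a_2 = -17/198, a_3 = -17/594, a_4 = -85/7128, a_5 = -119/21384.
Write the denominator as Q(μ) = 1 + q1*μ + q2*μ^2. Requiring Q*f - P = O(μ^6) with deg P <= 3 kills the coefficients of μ^4..μ^5 in Q*f:
  μ^4: a_4 + q1*a_3 + q2*a_2 = 0, i.e. -85/7128 + (-17/594)*q1 + (-17/198)*q2 = 0.
  μ^5: a_5 + q1*a_4 + q2*a_3 = 0, i.e. -119/21384 + (-85/7128)*q1 + (-17/594)*q2 = 0.
Solving this linear system: q1 = -2/3, q2 = 1/12.
The numerator is Q*f truncated at degree 3: P0 = a_0 = 321/44; P1 = a_1 + q1*a_0 = -355/66; P2 = a_2 + q1*a_1 + q2*a_0 = 457/528; P3 = a_3 + q1*a_2 + q2*a_1 = -17/1188.

The Pade approximant has numerator coefficients [321/44, -355/66, 457/528, -17/1188]; denominator coefficients [1, -2/3, 1/12].


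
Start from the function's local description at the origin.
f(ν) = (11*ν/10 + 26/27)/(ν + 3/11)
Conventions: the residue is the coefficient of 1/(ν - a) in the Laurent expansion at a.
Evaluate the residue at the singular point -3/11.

At the order-1 pole -3/11 set g(ν) = (ν - (-3/11))*f(ν) = 11*ν/10 + 26/27.
Simple pole: residue = g(a) at a = -3/11, which is 179/270.

The residue is 179/270.


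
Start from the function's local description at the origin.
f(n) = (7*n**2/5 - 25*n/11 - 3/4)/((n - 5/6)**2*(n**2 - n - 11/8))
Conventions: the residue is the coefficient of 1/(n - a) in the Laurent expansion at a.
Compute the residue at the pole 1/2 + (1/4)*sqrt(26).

The factor n**2 - n - 11/8 splits as (n - a)(n - a') with a = 1/2 + (1/4)*sqrt(26), a' = 1/2 - (1/4)*sqrt(26). At the order-1 pole a set g(n) = (n - a)*f(n) = [(7*n**2/5 - 25*n/11 - 3/4)/(n - 5/6)**2] / (n - a').
Simple pole: residue = g(a) at a = 1/2 + (1/4)*sqrt(26), which is -29160/130691 + (7389/653455)*sqrt(26).

The residue is -29160/130691 + (7389/653455)*sqrt(26).


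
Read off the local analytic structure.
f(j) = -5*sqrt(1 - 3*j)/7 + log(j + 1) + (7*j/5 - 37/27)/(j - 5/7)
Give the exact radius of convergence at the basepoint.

Denominator factor (j - 5/7): pole of order 1 at 5/7, modulus 5/7.
Branch term (1)*log(1 - j/(-1)): its argument vanishes at j = -1, a logarithmic branch point, modulus 1.
Branch term (-5/7)*sqrt(1 - j/(1/3)): its argument vanishes at j = 1/3, a square-root branch point, modulus 1/3.
The radius of convergence is the smallest modulus among the singular points: 1/3.

The radius of convergence is 1/3.


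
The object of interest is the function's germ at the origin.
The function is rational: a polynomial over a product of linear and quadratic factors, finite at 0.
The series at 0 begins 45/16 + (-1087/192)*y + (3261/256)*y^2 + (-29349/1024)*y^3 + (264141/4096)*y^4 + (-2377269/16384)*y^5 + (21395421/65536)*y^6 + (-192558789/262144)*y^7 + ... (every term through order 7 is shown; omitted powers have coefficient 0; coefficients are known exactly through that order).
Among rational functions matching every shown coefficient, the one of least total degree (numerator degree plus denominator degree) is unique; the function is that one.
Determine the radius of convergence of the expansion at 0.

No rational of total degree below 2 reproduces all 8 coefficients; solving the [1/1] Pade equations on them gives f(y) = (8*y/27 + 5/4)/(y + 4/9), whose expansion matches every shown term.
Denominator factor (y + 4/9): pole of order 1 at -4/9, modulus 4/9.
The radius of convergence is the smallest modulus among the singular points: 4/9.

The radius of convergence is 4/9.


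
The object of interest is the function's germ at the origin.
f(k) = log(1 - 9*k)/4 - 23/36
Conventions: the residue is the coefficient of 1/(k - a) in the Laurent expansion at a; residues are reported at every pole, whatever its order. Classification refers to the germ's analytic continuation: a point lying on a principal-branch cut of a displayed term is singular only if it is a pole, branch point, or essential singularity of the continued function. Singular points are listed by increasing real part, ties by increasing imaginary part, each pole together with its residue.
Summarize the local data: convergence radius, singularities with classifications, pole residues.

Radius of convergence at 0: 1/9.
At 1/9: a logarithmic branch point.

Branch term (1/4)*log(1 - k/(1/9)): its argument vanishes at k = 1/9, a logarithmic branch point, modulus 1/9.
The radius of convergence is the smallest modulus among the singular points: 1/9.


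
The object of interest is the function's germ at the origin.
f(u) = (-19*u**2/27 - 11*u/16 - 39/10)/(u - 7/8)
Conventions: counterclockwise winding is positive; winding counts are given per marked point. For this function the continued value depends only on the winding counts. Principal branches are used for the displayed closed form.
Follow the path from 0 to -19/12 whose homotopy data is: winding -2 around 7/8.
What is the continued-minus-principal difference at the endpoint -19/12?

The function is rational, hence single-valued: continuing it around any pole returns the same value, so the difference is 0.

Continued minus principal equals 0.


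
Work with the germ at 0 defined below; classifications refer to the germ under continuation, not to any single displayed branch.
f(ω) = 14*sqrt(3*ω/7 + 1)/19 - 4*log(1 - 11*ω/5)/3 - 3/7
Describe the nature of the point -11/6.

There is no denominator, hence no pole anywhere.
Branch term log(1 - ω/(5/11)): argument at -11/6 is 151/30, nonzero, so -11/6 is not its branch point (a point on a principal cut is still regular for the continued germ).
Branch term sqrt(1 - ω/(-7/3)): argument at -11/6 is 3/14, nonzero, so -11/6 is not its branch point (a point on a principal cut is still regular for the continued germ).
So the germ continues analytically to -11/6.

The point is a regular point.


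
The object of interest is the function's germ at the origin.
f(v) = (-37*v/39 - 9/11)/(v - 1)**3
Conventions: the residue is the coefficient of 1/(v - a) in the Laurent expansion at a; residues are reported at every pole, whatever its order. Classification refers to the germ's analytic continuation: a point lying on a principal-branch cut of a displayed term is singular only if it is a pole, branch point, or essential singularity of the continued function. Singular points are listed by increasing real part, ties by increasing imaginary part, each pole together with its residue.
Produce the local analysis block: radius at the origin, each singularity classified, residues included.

Radius of convergence at 0: 1.
At 1: a pole of order 3; residue 0.

Denominator factor (v - 1)^3: pole of order 3 at 1, modulus 1.
The radius of convergence is the smallest modulus among the singular points: 1.
At the order-3 pole 1 set g(v) = (v - (1))^3*f(v) = -37*v/39 - 9/11.
Order-3 pole: residue = g''(a)/2; g''(1) = 0, so the residue is 0.


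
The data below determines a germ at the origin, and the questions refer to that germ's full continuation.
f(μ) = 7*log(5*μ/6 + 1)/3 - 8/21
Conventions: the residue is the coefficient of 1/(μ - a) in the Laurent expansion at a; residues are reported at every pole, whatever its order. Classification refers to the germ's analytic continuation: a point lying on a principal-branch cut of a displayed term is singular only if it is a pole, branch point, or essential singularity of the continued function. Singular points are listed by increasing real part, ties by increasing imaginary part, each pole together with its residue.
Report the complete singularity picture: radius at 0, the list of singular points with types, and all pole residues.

Branch term (7/3)*log(1 - μ/(-6/5)): its argument vanishes at μ = -6/5, a logarithmic branch point, modulus 6/5.
The radius of convergence is the smallest modulus among the singular points: 6/5.

Radius of convergence at 0: 6/5.
At -6/5: a logarithmic branch point.


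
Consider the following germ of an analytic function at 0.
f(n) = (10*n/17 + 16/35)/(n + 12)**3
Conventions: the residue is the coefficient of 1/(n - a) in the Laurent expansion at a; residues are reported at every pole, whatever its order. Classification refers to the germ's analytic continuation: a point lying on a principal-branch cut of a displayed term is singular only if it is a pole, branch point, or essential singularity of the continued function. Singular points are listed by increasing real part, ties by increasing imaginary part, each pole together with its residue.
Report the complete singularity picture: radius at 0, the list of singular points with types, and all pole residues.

Denominator factor (n + 12)^3: pole of order 3 at -12, modulus 12.
The radius of convergence is the smallest modulus among the singular points: 12.
At the order-3 pole -12 set g(n) = (n - (-12))^3*f(n) = 10*n/17 + 16/35.
Order-3 pole: residue = g''(a)/2; g''(-12) = 0, so the residue is 0.

Radius of convergence at 0: 12.
At -12: a pole of order 3; residue 0.


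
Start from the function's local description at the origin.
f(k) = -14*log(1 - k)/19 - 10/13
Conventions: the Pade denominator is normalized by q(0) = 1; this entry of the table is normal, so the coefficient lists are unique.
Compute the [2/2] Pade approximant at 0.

The Pade approximant has numerator coefficients [-10/13, 372/247, -368/741]; denominator coefficients [1, -1, 1/6].

Taylor coefficients needed (expand at 0): a_0 = -10/13, a_1 = 14/19, a_2 = 7/19, a_3 = 14/57, a_4 = 7/38.
Write the denominator as Q(k) = 1 + q1*k + q2*k^2. Requiring Q*f - P = O(k^5) with deg P <= 2 kills the coefficients of k^3..k^4 in Q*f:
  k^3: a_3 + q1*a_2 + q2*a_1 = 0, i.e. 14/57 + (7/19)*q1 + (14/19)*q2 = 0.
  k^4: a_4 + q1*a_3 + q2*a_2 = 0, i.e. 7/38 + (14/57)*q1 + (7/19)*q2 = 0.
Solving this linear system: q1 = -1, q2 = 1/6.
The numerator is Q*f truncated at degree 2: P0 = a_0 = -10/13; P1 = a_1 + q1*a_0 = 372/247; P2 = a_2 + q1*a_1 + q2*a_0 = -368/741.


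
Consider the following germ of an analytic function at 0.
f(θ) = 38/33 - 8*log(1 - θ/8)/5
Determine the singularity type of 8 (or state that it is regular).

The term (-8/5)*log(1 - θ/(8)) has argument 1 - 8/(8) = 0 at 8: a logarithmic (infinitely-sheeted) branch point; the remaining terms are analytic or single-valued there.

The point is a logarithmic branch point.


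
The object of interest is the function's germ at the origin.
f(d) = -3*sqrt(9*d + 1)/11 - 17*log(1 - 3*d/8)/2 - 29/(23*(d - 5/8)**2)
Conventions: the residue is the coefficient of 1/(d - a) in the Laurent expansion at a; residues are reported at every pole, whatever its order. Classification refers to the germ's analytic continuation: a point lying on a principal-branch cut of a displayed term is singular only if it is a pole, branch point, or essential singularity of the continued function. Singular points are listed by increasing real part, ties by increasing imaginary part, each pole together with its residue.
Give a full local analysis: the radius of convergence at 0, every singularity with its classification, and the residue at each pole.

Denominator factor (d - 5/8)^2: pole of order 2 at 5/8, modulus 5/8.
Branch term (-17/2)*log(1 - d/(8/3)): its argument vanishes at d = 8/3, a logarithmic branch point, modulus 8/3.
Branch term (-3/11)*sqrt(1 - d/(-1/9)): its argument vanishes at d = -1/9, a square-root branch point, modulus 1/9.
The radius of convergence is the smallest modulus among the singular points: 1/9.
The branch terms are analytic at 5/8 and contribute nothing to the residue; only the rational part matters.
At the order-2 pole 5/8 set g(d) = (d - (5/8))^2*(rational part) = -29/23.
Order-2 pole: residue = g'(a); g'(5/8) = 0, so the residue is 0.
List the singular points by increasing real part (a conjugate pair: the negative imaginary part first).

Radius of convergence at 0: 1/9.
At -1/9: an algebraic (square-root) branch point.
At 5/8: a pole of order 2; residue 0.
At 8/3: a logarithmic branch point.


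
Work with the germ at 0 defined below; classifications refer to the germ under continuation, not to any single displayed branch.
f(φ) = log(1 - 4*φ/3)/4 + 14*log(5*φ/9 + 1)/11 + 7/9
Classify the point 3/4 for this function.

The term (1/4)*log(1 - φ/(3/4)) has argument 1 - 3/4/(3/4) = 0 at 3/4: a logarithmic (infinitely-sheeted) branch point; the remaining terms are analytic or single-valued there.

The point is a logarithmic branch point.


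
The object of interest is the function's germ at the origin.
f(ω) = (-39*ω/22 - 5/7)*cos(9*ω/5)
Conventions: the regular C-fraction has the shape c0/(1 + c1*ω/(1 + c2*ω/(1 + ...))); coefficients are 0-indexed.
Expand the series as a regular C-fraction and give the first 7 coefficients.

Taylor coefficients (expand at 0): a_0 = -5/7, a_1 = -39/22, a_2 = 81/70, a_3 = 3159/1100, a_4 = -2187/7000, a_5 = -85293/110000, a_6 = 59049/1750000.
c0 = a_0 = -5/7. Peel one level at a time: if S = 1 + c*ω/S' with S'(0) = 1, then c is the ω-coefficient of S and S' = c*ω/(S - 1).
S_1 = c0/f = 1 + (-273/110)*ω + (94131/12100)*ω^2 + ...; c1 = -273/110.
S_2 = c1*ω/(S_1 - 1) = 1 + (31377/10010)*ω + (847179/414050)*ω^2 + ...; c2 = 31377/10010.
S_3 = c2*ω/(S_2 - 1) = 1 + (-297/455)*ω + (-29403/104590)*ω^2 + ...; c3 = -297/455.
S_4 = c3*ω/(S_3 - 1) = 1 + (-9009/20918)*ω + (-483171507/546953405)*ω^2 + ...; c4 = -9009/20918.
S_5 = c4*ω/(S_4 - 1) = 1 + (-1179906/575245)*ω + (16208225559/3163847500)*ω^2 + ...; c5 = -1179906/575245.
S_6 = c5*ω/(S_5 - 1) = 1 + (5402741853/2163161000)*ω + ...; c6 = 5402741853/2163161000.

The regular C-fraction coefficients are [-5/7, -273/110, 31377/10010, -297/455, -9009/20918, -1179906/575245, 5402741853/2163161000].


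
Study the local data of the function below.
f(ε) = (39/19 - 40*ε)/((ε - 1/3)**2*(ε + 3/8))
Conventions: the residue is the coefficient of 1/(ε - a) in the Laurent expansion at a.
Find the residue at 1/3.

The residue is -186624/5491.

At the order-2 pole 1/3 set g(ε) = (ε - (1/3))^2*f(ε) = (39/19 - 40*ε)/(ε + 3/8).
Order-2 pole: residue = g'(a); g'(1/3) = -186624/5491, so the residue is -186624/5491.


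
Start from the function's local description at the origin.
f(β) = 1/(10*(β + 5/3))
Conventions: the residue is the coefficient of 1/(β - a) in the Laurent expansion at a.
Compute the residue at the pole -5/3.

The residue is 1/10.

At the order-1 pole -5/3 set g(β) = (β - (-5/3))*f(β) = 1/10.
Simple pole: residue = g(a) at a = -5/3, which is 1/10.


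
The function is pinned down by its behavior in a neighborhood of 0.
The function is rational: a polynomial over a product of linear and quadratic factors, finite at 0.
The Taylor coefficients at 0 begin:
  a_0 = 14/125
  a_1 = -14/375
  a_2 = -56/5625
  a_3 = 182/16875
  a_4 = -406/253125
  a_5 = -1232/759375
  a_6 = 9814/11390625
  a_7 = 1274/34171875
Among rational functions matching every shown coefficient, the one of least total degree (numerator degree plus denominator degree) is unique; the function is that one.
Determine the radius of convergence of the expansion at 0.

The radius of convergence is sqrt(5).

No rational of total degree below 2 reproduces all 8 coefficients; solving the [0/2] Pade equations on them gives f(ξ) = 14/(25*(ξ**2 + 5*ξ/3 + 5)), whose expansion matches every shown term.
Denominator factor (ξ**2 + 5*ξ/3 + 5): discriminant -155/9, complex-conjugate roots (-5/6) + ((1/6)*sqrt(155))*i and (-5/6) - ((1/6)*sqrt(155))*i; poles of order 1, moduli sqrt(5) and sqrt(5).
The radius of convergence is the smallest modulus among the singular points: sqrt(5).


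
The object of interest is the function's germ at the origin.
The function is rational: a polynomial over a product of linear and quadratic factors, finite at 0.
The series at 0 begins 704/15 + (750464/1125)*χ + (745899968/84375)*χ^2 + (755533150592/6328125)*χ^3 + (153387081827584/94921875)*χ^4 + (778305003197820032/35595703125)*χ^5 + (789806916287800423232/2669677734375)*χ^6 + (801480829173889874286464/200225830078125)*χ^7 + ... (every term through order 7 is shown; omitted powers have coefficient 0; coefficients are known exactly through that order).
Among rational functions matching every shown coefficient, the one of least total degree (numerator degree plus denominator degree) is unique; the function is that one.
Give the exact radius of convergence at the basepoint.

The radius of convergence is -5/2 + (1/4)*sqrt(106).

No rational of total degree below 6 reproduces all 8 coefficients; solving the [0/6] Pade equations on them gives f(χ) = -40/(11*(χ**2 - χ/5 + 5/11)**2*(χ**2 + 5*χ - 3/8)), whose expansion matches every shown term.
Denominator factor (χ**2 - χ/5 + 5/11)^2: discriminant -489/275, complex-conjugate roots (1/10) + ((1/110)*sqrt(5379))*i and (1/10) - ((1/110)*sqrt(5379))*i; poles of order 2, moduli (1/11)*sqrt(55) and (1/11)*sqrt(55).
Denominator factor (χ**2 + 5*χ - 3/8): discriminant 53/2, real irrational roots -5/2 + (1/4)*sqrt(106) and -5/2 - (1/4)*sqrt(106); poles of order 1, moduli -5/2 + (1/4)*sqrt(106) and 5/2 + (1/4)*sqrt(106).
The radius of convergence is the smallest modulus among the singular points: -5/2 + (1/4)*sqrt(106).


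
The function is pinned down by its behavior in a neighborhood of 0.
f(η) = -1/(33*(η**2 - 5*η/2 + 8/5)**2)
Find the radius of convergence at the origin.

Denominator factor (η**2 - 5*η/2 + 8/5)^2: discriminant -3/20, complex-conjugate roots (5/4) + ((1/20)*sqrt(15))*i and (5/4) - ((1/20)*sqrt(15))*i; poles of order 2, moduli (2/5)*sqrt(10) and (2/5)*sqrt(10).
The radius of convergence is the smallest modulus among the singular points: (2/5)*sqrt(10).

The radius of convergence is (2/5)*sqrt(10).


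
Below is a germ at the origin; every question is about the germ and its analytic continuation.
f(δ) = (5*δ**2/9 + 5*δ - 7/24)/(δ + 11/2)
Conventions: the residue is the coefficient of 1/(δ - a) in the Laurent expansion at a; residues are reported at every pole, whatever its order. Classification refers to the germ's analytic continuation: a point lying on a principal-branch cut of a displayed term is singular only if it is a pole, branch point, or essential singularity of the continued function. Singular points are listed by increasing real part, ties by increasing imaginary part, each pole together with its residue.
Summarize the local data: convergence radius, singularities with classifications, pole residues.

Radius of convergence at 0: 11/2.
At -11/2: a pole of order 1; residue -791/72.

Denominator factor (δ + 11/2): pole of order 1 at -11/2, modulus 11/2.
The radius of convergence is the smallest modulus among the singular points: 11/2.
At the order-1 pole -11/2 set g(δ) = (δ - (-11/2))*f(δ) = 5*δ**2/9 + 5*δ - 7/24.
Simple pole: residue = g(a) at a = -11/2, which is -791/72.


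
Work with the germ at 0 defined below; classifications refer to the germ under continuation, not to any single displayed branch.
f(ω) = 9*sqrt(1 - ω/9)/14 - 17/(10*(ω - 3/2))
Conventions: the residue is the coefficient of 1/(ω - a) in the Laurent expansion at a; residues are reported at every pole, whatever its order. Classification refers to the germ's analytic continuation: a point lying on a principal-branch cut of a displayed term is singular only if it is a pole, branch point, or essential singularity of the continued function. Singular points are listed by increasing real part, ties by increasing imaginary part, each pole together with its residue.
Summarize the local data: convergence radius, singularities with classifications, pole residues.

Radius of convergence at 0: 3/2.
At 3/2: a pole of order 1; residue -17/10.
At 9: an algebraic (square-root) branch point.

Denominator factor (ω - 3/2): pole of order 1 at 3/2, modulus 3/2.
Branch term (9/14)*sqrt(1 - ω/(9)): its argument vanishes at ω = 9, a square-root branch point, modulus 9.
The radius of convergence is the smallest modulus among the singular points: 3/2.
The branch term is analytic at 3/2 and contributes nothing to the residue; only the rational part matters.
At the order-1 pole 3/2 set g(ω) = (ω - (3/2))*(rational part) = -17/10.
Simple pole: residue = g(a) at a = 3/2, which is -17/10.
List the singular points by increasing real part (a conjugate pair: the negative imaginary part first).


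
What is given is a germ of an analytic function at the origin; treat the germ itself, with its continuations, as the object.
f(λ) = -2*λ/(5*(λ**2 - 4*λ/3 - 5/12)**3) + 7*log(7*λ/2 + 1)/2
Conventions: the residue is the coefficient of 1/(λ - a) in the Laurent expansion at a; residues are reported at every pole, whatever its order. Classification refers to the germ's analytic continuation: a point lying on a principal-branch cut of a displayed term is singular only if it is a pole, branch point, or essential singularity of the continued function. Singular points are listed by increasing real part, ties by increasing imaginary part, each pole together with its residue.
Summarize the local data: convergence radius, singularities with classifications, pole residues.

Denominator factor (λ**2 - 4*λ/3 - 5/12)^3: discriminant 31/9, real irrational roots 2/3 + (1/6)*sqrt(31) and 2/3 - (1/6)*sqrt(31); poles of order 3, moduli 2/3 + (1/6)*sqrt(31) and -2/3 + (1/6)*sqrt(31).
Branch term (7/2)*log(1 - λ/(-2/7)): its argument vanishes at λ = -2/7, a logarithmic branch point, modulus 2/7.
The radius of convergence is the smallest modulus among the singular points: -2/3 + (1/6)*sqrt(31).
The branch term is analytic at 2/3 - (1/6)*sqrt(31) and contributes nothing to the residue; only the rational part matters.
The factor λ**2 - 4*λ/3 - 5/12 splits as (λ - a)(λ - a') with a = 2/3 - (1/6)*sqrt(31), a' = 2/3 + (1/6)*sqrt(31). At the order-3 pole a set g(λ) = (λ - a)^3*(rational part) = [-2*λ/5] / (λ - a')^3.
Order-3 pole: residue = g''(a)/2; g''(2/3 - (1/6)*sqrt(31)) = (3888/148955)*sqrt(31), so the residue is (1944/148955)*sqrt(31).
The branch term is analytic at 2/3 + (1/6)*sqrt(31) and contributes nothing to the residue; only the rational part matters.
The factor λ**2 - 4*λ/3 - 5/12 splits as (λ - a)(λ - a') with a = 2/3 + (1/6)*sqrt(31), a' = 2/3 - (1/6)*sqrt(31). At the order-3 pole a set g(λ) = (λ - a)^3*(rational part) = [-2*λ/5] / (λ - a')^3.
Order-3 pole: residue = g''(a)/2; g''(2/3 + (1/6)*sqrt(31)) = -(3888/148955)*sqrt(31), so the residue is -(1944/148955)*sqrt(31).
List the singular points by increasing real part (a conjugate pair: the negative imaginary part first).

Radius of convergence at 0: -2/3 + (1/6)*sqrt(31).
At -2/7: a logarithmic branch point.
At 2/3 - (1/6)*sqrt(31): a pole of order 3; residue (1944/148955)*sqrt(31).
At 2/3 + (1/6)*sqrt(31): a pole of order 3; residue -(1944/148955)*sqrt(31).


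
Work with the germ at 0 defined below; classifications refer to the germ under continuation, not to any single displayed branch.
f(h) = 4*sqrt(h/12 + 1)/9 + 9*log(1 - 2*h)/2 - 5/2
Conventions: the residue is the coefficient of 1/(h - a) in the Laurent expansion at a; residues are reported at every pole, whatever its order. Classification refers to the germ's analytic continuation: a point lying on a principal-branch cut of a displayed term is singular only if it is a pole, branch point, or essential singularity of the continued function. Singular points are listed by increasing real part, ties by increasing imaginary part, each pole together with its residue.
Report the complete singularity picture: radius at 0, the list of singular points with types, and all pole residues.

Radius of convergence at 0: 1/2.
At -12: an algebraic (square-root) branch point.
At 1/2: a logarithmic branch point.

Branch term (9/2)*log(1 - h/(1/2)): its argument vanishes at h = 1/2, a logarithmic branch point, modulus 1/2.
Branch term (4/9)*sqrt(1 - h/(-12)): its argument vanishes at h = -12, a square-root branch point, modulus 12.
The radius of convergence is the smallest modulus among the singular points: 1/2.
List the singular points by increasing real part (a conjugate pair: the negative imaginary part first).


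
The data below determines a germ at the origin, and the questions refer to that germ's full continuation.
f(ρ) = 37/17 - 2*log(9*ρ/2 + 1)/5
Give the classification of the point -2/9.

The term (-2/5)*log(1 - ρ/(-2/9)) has argument 1 - -2/9/(-2/9) = 0 at -2/9: a logarithmic (infinitely-sheeted) branch point; the remaining terms are analytic or single-valued there.

The point is a logarithmic branch point.


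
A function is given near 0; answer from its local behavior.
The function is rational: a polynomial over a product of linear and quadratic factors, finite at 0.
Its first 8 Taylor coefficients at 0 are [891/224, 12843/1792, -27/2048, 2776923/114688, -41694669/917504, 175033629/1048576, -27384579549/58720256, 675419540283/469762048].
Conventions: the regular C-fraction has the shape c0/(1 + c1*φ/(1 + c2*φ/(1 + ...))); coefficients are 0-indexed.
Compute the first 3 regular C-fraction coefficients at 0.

The regular C-fraction coefficients are [891/224, -1427/792, 254801/141273].

Taylor coefficients (read off): a_0 = 891/224, a_1 = 12843/1792, a_2 = -27/2048.
c0 = a_0 = 891/224. Peel one level at a time: if S = 1 + c*φ/S' with S'(0) = 1, then c is the φ-coefficient of S and S' = c*φ/(S - 1).
S_1 = c0/f = 1 + (-1427/792)*φ + (254801/78408)*φ^2 + ...; c1 = -1427/792.
S_2 = c1*φ/(S_1 - 1) = 1 + (254801/141273)*φ + ...; c2 = 254801/141273.


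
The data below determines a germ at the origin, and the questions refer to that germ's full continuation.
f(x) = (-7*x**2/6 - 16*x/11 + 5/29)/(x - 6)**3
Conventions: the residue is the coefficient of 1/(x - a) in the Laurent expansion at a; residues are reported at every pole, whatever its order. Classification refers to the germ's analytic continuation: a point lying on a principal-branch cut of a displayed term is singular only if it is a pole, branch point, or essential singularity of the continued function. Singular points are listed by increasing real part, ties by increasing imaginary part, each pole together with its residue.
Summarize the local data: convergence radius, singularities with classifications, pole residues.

Radius of convergence at 0: 6.
At 6: a pole of order 3; residue -7/6.

Denominator factor (x - 6)^3: pole of order 3 at 6, modulus 6.
The radius of convergence is the smallest modulus among the singular points: 6.
At the order-3 pole 6 set g(x) = (x - (6))^3*f(x) = -7*x**2/6 - 16*x/11 + 5/29.
Order-3 pole: residue = g''(a)/2; g''(6) = -7/3, so the residue is -7/6.


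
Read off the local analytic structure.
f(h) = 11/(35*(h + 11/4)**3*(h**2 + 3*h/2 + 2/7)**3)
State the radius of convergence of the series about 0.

The radius of convergence is 3/4 - (1/28)*sqrt(217).

Denominator factor (h**2 + 3*h/2 + 2/7)^3: discriminant 31/28, real irrational roots -3/4 + (1/28)*sqrt(217) and -3/4 - (1/28)*sqrt(217); poles of order 3, moduli 3/4 - (1/28)*sqrt(217) and 3/4 + (1/28)*sqrt(217).
Denominator factor (h + 11/4)^3: pole of order 3 at -11/4, modulus 11/4.
The radius of convergence is the smallest modulus among the singular points: 3/4 - (1/28)*sqrt(217).


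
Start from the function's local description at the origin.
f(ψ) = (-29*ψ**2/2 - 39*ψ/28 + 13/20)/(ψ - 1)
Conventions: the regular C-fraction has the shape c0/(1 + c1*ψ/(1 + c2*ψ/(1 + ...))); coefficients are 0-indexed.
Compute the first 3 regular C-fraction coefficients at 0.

The regular C-fraction coefficients are [-13/20, 8/7, -7885/364].

Taylor coefficients (expand at 0): a_0 = -13/20, a_1 = 26/35, a_2 = 1067/70.
c0 = a_0 = -13/20. Peel one level at a time: if S = 1 + c*ψ/S' with S'(0) = 1, then c is the ψ-coefficient of S and S' = c*ψ/(S - 1).
S_1 = c0/f = 1 + (8/7)*ψ + (15770/637)*ψ^2 + ...; c1 = 8/7.
S_2 = c1*ψ/(S_1 - 1) = 1 + (-7885/364)*ψ + ...; c2 = -7885/364.


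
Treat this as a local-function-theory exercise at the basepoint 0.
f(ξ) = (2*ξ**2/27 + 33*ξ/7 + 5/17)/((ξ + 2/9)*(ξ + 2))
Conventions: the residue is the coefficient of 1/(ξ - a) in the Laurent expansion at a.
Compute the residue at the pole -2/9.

At the order-1 pole -2/9 set g(ξ) = (ξ - (-2/9))*f(ξ) = (2*ξ**2/27 + 33*ξ/7 + 5/17)/(ξ + 2).
Simple pole: residue = g(a) at a = -2/9, which is -195149/462672.

The residue is -195149/462672.


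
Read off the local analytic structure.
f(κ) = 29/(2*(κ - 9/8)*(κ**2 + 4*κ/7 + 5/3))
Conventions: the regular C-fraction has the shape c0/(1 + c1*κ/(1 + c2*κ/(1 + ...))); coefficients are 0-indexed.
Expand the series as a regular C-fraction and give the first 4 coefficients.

The regular C-fraction coefficients are [-116/15, -172/315, 93/172, 6749/5332].

Taylor coefficients (expand at 0): a_0 = -116/15, a_1 = -19952/4725, a_2 = -33524/1488375, a_3 = -1354969088/468838125.
c0 = a_0 = -116/15. Peel one level at a time: if S = 1 + c*κ/S' with S'(0) = 1, then c is the κ-coefficient of S and S' = c*κ/(S - 1).
S_1 = c0/f = 1 + (-172/315)*κ + (31/105)*κ^2 + ...; c1 = -172/315.
S_2 = c1*κ/(S_1 - 1) = 1 + (93/172)*κ + (-20247/29584)*κ^2 + ...; c2 = 93/172.
S_3 = c2*κ/(S_2 - 1) = 1 + (6749/5332)*κ + ...; c3 = 6749/5332.


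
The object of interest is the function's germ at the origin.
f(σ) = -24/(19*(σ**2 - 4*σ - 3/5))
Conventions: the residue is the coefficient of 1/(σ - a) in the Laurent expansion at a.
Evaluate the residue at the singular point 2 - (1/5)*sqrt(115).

The residue is (12/437)*sqrt(115).

The factor σ**2 - 4*σ - 3/5 splits as (σ - a)(σ - a') with a = 2 - (1/5)*sqrt(115), a' = 2 + (1/5)*sqrt(115). At the order-1 pole a set g(σ) = (σ - a)*f(σ) = [-24/19] / (σ - a').
Simple pole: residue = g(a) at a = 2 - (1/5)*sqrt(115), which is (12/437)*sqrt(115).


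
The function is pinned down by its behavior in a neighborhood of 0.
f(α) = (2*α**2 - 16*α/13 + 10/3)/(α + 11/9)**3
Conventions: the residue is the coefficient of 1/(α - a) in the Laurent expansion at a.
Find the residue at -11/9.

At the order-3 pole -11/9 set g(α) = (α - (-11/9))^3*f(α) = 2*α**2 - 16*α/13 + 10/3.
Order-3 pole: residue = g''(a)/2; g''(-11/9) = 4, so the residue is 2.

The residue is 2.


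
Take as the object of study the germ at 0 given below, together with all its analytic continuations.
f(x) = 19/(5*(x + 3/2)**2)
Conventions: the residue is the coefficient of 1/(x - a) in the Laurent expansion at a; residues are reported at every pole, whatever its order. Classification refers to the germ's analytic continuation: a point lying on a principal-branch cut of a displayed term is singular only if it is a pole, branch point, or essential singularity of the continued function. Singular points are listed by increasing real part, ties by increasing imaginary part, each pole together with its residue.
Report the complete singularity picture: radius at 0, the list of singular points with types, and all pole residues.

Radius of convergence at 0: 3/2.
At -3/2: a pole of order 2; residue 0.

Denominator factor (x + 3/2)^2: pole of order 2 at -3/2, modulus 3/2.
The radius of convergence is the smallest modulus among the singular points: 3/2.
At the order-2 pole -3/2 set g(x) = (x - (-3/2))^2*f(x) = 19/5.
Order-2 pole: residue = g'(a); g'(-3/2) = 0, so the residue is 0.


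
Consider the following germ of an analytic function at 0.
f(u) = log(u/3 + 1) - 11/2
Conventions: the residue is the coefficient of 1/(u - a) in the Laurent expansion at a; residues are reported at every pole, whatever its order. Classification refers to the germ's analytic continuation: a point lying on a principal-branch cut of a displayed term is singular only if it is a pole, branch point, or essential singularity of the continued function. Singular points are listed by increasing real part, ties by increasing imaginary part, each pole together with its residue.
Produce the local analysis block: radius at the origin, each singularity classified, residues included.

Branch term (1)*log(1 - u/(-3)): its argument vanishes at u = -3, a logarithmic branch point, modulus 3.
The radius of convergence is the smallest modulus among the singular points: 3.

Radius of convergence at 0: 3.
At -3: a logarithmic branch point.


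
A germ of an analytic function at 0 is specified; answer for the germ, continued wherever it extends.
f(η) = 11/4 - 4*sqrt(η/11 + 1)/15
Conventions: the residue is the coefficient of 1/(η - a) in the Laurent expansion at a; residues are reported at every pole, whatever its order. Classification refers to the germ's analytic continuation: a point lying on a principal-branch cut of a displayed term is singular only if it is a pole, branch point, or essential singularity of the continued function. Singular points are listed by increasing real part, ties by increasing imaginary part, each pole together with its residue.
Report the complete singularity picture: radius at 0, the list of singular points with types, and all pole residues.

Branch term (-4/15)*sqrt(1 - η/(-11)): its argument vanishes at η = -11, a square-root branch point, modulus 11.
The radius of convergence is the smallest modulus among the singular points: 11.

Radius of convergence at 0: 11.
At -11: an algebraic (square-root) branch point.


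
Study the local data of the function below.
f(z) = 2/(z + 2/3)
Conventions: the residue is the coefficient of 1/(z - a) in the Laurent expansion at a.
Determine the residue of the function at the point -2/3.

At the order-1 pole -2/3 set g(z) = (z - (-2/3))*f(z) = 2.
Simple pole: residue = g(a) at a = -2/3, which is 2.

The residue is 2.


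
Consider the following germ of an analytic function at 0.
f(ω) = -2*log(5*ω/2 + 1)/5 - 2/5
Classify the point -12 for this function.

The point is a regular point.

There is no denominator, hence no pole anywhere.
Branch term log(1 - ω/(-2/5)): argument at -12 is -29, nonzero, so -12 is not its branch point (a point on a principal cut is still regular for the continued germ).
So the germ continues analytically to -12.


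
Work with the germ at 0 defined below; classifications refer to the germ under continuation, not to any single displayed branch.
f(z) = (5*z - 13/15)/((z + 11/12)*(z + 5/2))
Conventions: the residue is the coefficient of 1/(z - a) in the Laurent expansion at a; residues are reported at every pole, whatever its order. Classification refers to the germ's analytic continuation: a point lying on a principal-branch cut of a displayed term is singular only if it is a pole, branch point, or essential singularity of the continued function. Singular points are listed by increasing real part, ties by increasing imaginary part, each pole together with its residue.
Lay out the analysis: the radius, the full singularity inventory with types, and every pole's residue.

Radius of convergence at 0: 11/12.
At -5/2: a pole of order 1; residue 802/95.
At -11/12: a pole of order 1; residue -327/95.

Denominator factor (z + 11/12): pole of order 1 at -11/12, modulus 11/12.
Denominator factor (z + 5/2): pole of order 1 at -5/2, modulus 5/2.
The radius of convergence is the smallest modulus among the singular points: 11/12.
At the order-1 pole -5/2 set g(z) = (z - (-5/2))*f(z) = (5*z - 13/15)/(z + 11/12).
Simple pole: residue = g(a) at a = -5/2, which is 802/95.
At the order-1 pole -11/12 set g(z) = (z - (-11/12))*f(z) = (5*z - 13/15)/(z + 5/2).
Simple pole: residue = g(a) at a = -11/12, which is -327/95.
List the singular points by increasing real part (a conjugate pair: the negative imaginary part first).


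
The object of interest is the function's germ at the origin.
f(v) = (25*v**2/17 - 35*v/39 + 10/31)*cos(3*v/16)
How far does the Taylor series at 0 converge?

The factor cos(3*v/16) is entire and contributes no finite singular point.
The polynomial part has no poles.
No finite singular points: the Taylor series at 0 converges everywhere.

The radius of convergence is infinite.


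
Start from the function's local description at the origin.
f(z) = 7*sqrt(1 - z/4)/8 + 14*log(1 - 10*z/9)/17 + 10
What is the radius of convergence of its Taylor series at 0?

The radius of convergence is 9/10.

Branch term (7/8)*sqrt(1 - z/(4)): its argument vanishes at z = 4, a square-root branch point, modulus 4.
Branch term (14/17)*log(1 - z/(9/10)): its argument vanishes at z = 9/10, a logarithmic branch point, modulus 9/10.
The radius of convergence is the smallest modulus among the singular points: 9/10.


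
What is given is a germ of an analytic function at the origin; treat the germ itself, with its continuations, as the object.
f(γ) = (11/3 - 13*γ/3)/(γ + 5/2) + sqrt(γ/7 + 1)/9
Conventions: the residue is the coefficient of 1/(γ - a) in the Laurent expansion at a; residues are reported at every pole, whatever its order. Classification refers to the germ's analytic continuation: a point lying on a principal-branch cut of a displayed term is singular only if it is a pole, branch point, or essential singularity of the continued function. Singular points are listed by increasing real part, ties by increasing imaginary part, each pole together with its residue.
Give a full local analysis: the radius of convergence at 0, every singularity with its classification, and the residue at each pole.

Denominator factor (γ + 5/2): pole of order 1 at -5/2, modulus 5/2.
Branch term (1/9)*sqrt(1 - γ/(-7)): its argument vanishes at γ = -7, a square-root branch point, modulus 7.
The radius of convergence is the smallest modulus among the singular points: 5/2.
The branch term is analytic at -5/2 and contributes nothing to the residue; only the rational part matters.
At the order-1 pole -5/2 set g(γ) = (γ - (-5/2))*(rational part) = 11/3 - 13*γ/3.
Simple pole: residue = g(a) at a = -5/2, which is 29/2.
List the singular points by increasing real part (a conjugate pair: the negative imaginary part first).

Radius of convergence at 0: 5/2.
At -7: an algebraic (square-root) branch point.
At -5/2: a pole of order 1; residue 29/2.


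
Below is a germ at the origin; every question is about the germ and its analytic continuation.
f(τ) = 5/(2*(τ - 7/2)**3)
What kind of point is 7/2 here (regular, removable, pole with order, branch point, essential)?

The point is a pole of order 3.

The denominator factor τ - 7/2 vanishes at 7/2 and appears to the power 3; the numerator there equals 5/2, nonzero, and no other factor vanishes.
Hence a pole whose order is the multiplicity, 3.


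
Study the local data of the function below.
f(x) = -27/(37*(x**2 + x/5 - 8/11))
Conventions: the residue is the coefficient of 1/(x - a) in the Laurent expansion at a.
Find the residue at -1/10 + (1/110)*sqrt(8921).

The factor x**2 + x/5 - 8/11 splits as (x - a)(x - a') with a = -1/10 + (1/110)*sqrt(8921), a' = -1/10 - (1/110)*sqrt(8921). At the order-1 pole a set g(x) = (x - a)*f(x) = [-27/37] / (x - a').
Simple pole: residue = g(a) at a = -1/10 + (1/110)*sqrt(8921), which is -(135/30007)*sqrt(8921).

The residue is -(135/30007)*sqrt(8921).


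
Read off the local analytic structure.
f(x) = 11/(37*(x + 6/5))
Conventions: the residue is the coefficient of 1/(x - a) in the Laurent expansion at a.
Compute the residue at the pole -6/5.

At the order-1 pole -6/5 set g(x) = (x - (-6/5))*f(x) = 11/37.
Simple pole: residue = g(a) at a = -6/5, which is 11/37.

The residue is 11/37.


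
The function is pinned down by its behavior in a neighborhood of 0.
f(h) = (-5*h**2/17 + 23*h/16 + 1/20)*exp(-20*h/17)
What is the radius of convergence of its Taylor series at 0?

The radius of convergence is infinite.

The factor exp(-20*h/17) is entire and contributes no finite singular point.
The polynomial part has no poles.
No finite singular points: the Taylor series at 0 converges everywhere.


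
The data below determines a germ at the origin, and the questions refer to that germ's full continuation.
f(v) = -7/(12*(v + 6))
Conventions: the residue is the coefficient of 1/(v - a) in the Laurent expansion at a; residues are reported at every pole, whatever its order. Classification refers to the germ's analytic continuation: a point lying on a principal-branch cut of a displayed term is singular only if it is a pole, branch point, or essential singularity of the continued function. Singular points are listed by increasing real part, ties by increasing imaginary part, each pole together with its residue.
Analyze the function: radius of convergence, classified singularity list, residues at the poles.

Radius of convergence at 0: 6.
At -6: a pole of order 1; residue -7/12.

Denominator factor (v + 6): pole of order 1 at -6, modulus 6.
The radius of convergence is the smallest modulus among the singular points: 6.
At the order-1 pole -6 set g(v) = (v - (-6))*f(v) = -7/12.
Simple pole: residue = g(a) at a = -6, which is -7/12.
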